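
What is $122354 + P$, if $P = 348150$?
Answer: $470504$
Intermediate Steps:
$122354 + P = 122354 + 348150 = 470504$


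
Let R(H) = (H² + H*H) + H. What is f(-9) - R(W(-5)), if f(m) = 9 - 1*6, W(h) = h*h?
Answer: -1272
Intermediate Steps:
W(h) = h²
R(H) = H + 2*H² (R(H) = (H² + H²) + H = 2*H² + H = H + 2*H²)
f(m) = 3 (f(m) = 9 - 6 = 3)
f(-9) - R(W(-5)) = 3 - (-5)²*(1 + 2*(-5)²) = 3 - 25*(1 + 2*25) = 3 - 25*(1 + 50) = 3 - 25*51 = 3 - 1*1275 = 3 - 1275 = -1272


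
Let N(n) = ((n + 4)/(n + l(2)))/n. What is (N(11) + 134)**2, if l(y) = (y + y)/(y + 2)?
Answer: 34821801/1936 ≈ 17986.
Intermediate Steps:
l(y) = 2*y/(2 + y) (l(y) = (2*y)/(2 + y) = 2*y/(2 + y))
N(n) = (4 + n)/(n*(1 + n)) (N(n) = ((n + 4)/(n + 2*2/(2 + 2)))/n = ((4 + n)/(n + 2*2/4))/n = ((4 + n)/(n + 2*2*(1/4)))/n = ((4 + n)/(n + 1))/n = ((4 + n)/(1 + n))/n = (4 + n)/(n*(1 + n)))
(N(11) + 134)**2 = ((4 + 11)/(11*(1 + 11)) + 134)**2 = ((1/11)*15/12 + 134)**2 = ((1/11)*(1/12)*15 + 134)**2 = (5/44 + 134)**2 = (5901/44)**2 = 34821801/1936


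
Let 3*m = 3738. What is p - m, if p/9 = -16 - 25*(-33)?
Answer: 6035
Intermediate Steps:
p = 7281 (p = 9*(-16 - 25*(-33)) = 9*(-16 + 825) = 9*809 = 7281)
m = 1246 (m = (1/3)*3738 = 1246)
p - m = 7281 - 1*1246 = 7281 - 1246 = 6035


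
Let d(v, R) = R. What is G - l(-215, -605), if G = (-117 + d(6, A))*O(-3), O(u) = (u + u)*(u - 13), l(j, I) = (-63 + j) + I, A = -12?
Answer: -11501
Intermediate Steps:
l(j, I) = -63 + I + j
O(u) = 2*u*(-13 + u) (O(u) = (2*u)*(-13 + u) = 2*u*(-13 + u))
G = -12384 (G = (-117 - 12)*(2*(-3)*(-13 - 3)) = -258*(-3)*(-16) = -129*96 = -12384)
G - l(-215, -605) = -12384 - (-63 - 605 - 215) = -12384 - 1*(-883) = -12384 + 883 = -11501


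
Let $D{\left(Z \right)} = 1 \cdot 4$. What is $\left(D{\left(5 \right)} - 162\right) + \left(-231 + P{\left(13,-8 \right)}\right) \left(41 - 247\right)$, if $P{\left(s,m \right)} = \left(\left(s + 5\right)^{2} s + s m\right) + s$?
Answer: $-801498$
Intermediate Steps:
$P{\left(s,m \right)} = s + m s + s \left(5 + s\right)^{2}$ ($P{\left(s,m \right)} = \left(\left(5 + s\right)^{2} s + m s\right) + s = \left(s \left(5 + s\right)^{2} + m s\right) + s = \left(m s + s \left(5 + s\right)^{2}\right) + s = s + m s + s \left(5 + s\right)^{2}$)
$D{\left(Z \right)} = 4$
$\left(D{\left(5 \right)} - 162\right) + \left(-231 + P{\left(13,-8 \right)}\right) \left(41 - 247\right) = \left(4 - 162\right) + \left(-231 + 13 \left(1 - 8 + \left(5 + 13\right)^{2}\right)\right) \left(41 - 247\right) = \left(4 - 162\right) + \left(-231 + 13 \left(1 - 8 + 18^{2}\right)\right) \left(-206\right) = -158 + \left(-231 + 13 \left(1 - 8 + 324\right)\right) \left(-206\right) = -158 + \left(-231 + 13 \cdot 317\right) \left(-206\right) = -158 + \left(-231 + 4121\right) \left(-206\right) = -158 + 3890 \left(-206\right) = -158 - 801340 = -801498$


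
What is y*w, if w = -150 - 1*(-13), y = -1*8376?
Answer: 1147512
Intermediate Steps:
y = -8376
w = -137 (w = -150 + 13 = -137)
y*w = -8376*(-137) = 1147512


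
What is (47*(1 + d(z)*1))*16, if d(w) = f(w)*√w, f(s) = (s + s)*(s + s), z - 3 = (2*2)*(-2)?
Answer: 752 + 75200*I*√5 ≈ 752.0 + 1.6815e+5*I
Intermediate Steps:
z = -5 (z = 3 + (2*2)*(-2) = 3 + 4*(-2) = 3 - 8 = -5)
f(s) = 4*s² (f(s) = (2*s)*(2*s) = 4*s²)
d(w) = 4*w^(5/2) (d(w) = (4*w²)*√w = 4*w^(5/2))
(47*(1 + d(z)*1))*16 = (47*(1 + (4*(-5)^(5/2))*1))*16 = (47*(1 + (4*(25*I*√5))*1))*16 = (47*(1 + (100*I*√5)*1))*16 = (47*(1 + 100*I*√5))*16 = (47 + 4700*I*√5)*16 = 752 + 75200*I*√5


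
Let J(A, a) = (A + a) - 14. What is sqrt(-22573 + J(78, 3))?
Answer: 11*I*sqrt(186) ≈ 150.02*I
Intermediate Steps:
J(A, a) = -14 + A + a
sqrt(-22573 + J(78, 3)) = sqrt(-22573 + (-14 + 78 + 3)) = sqrt(-22573 + 67) = sqrt(-22506) = 11*I*sqrt(186)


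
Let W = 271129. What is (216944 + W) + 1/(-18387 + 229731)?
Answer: 103151300113/211344 ≈ 4.8807e+5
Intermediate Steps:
(216944 + W) + 1/(-18387 + 229731) = (216944 + 271129) + 1/(-18387 + 229731) = 488073 + 1/211344 = 103151300113/211344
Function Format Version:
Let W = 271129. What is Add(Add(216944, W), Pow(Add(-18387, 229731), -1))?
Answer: Rational(103151300113, 211344) ≈ 4.8807e+5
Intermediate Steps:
Add(Add(216944, W), Pow(Add(-18387, 229731), -1)) = Add(Add(216944, 271129), Pow(Add(-18387, 229731), -1)) = Add(488073, Pow(211344, -1)) = Add(488073, Rational(1, 211344)) = Rational(103151300113, 211344)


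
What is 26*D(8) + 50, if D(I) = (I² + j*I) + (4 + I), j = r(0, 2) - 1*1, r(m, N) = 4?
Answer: 2650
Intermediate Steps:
j = 3 (j = 4 - 1*1 = 4 - 1 = 3)
D(I) = 4 + I² + 4*I (D(I) = (I² + 3*I) + (4 + I) = 4 + I² + 4*I)
26*D(8) + 50 = 26*(4 + 8² + 4*8) + 50 = 26*(4 + 64 + 32) + 50 = 26*100 + 50 = 2600 + 50 = 2650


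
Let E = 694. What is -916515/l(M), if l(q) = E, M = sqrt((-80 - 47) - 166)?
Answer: -916515/694 ≈ -1320.6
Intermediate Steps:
M = I*sqrt(293) (M = sqrt(-127 - 166) = sqrt(-293) = I*sqrt(293) ≈ 17.117*I)
l(q) = 694
-916515/l(M) = -916515/694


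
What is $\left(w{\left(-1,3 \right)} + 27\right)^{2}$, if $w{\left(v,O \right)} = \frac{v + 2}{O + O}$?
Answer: $\frac{26569}{36} \approx 738.03$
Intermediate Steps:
$w{\left(v,O \right)} = \frac{2 + v}{2 O}$
$\left(w{\left(-1,3 \right)} + 27\right)^{2} = \left(\frac{2 - 1}{2 \cdot 3} + 27\right)^{2} = \left(\frac{1}{2} \cdot \frac{1}{3} \cdot 1 + 27\right)^{2} = \left(\frac{1}{6} + 27\right)^{2} = \left(\frac{163}{6}\right)^{2} = \frac{26569}{36}$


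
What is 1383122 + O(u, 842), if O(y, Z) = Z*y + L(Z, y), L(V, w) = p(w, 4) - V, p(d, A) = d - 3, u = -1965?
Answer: -274218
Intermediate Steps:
p(d, A) = -3 + d
L(V, w) = -3 + w - V (L(V, w) = (-3 + w) - V = -3 + w - V)
O(y, Z) = -3 + y - Z + Z*y (O(y, Z) = Z*y + (-3 + y - Z) = -3 + y - Z + Z*y)
1383122 + O(u, 842) = 1383122 + (-3 - 1965 - 1*842 + 842*(-1965)) = 1383122 + (-3 - 1965 - 842 - 1654530) = 1383122 - 1657340 = -274218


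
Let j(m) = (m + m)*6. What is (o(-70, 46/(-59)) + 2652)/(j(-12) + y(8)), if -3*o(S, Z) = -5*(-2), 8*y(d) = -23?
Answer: -63568/3525 ≈ -18.033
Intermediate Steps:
y(d) = -23/8 (y(d) = (1/8)*(-23) = -23/8)
j(m) = 12*m (j(m) = (2*m)*6 = 12*m)
o(S, Z) = -10/3 (o(S, Z) = -(-5)*(-2)/3 = -1/3*10 = -10/3)
(o(-70, 46/(-59)) + 2652)/(j(-12) + y(8)) = (-10/3 + 2652)/(12*(-12) - 23/8) = 7946/(3*(-144 - 23/8)) = 7946/(3*(-1175/8)) = (7946/3)*(-8/1175) = -63568/3525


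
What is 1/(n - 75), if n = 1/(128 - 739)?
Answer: -611/45826 ≈ -0.013333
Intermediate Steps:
n = -1/611 (n = 1/(-611) = -1/611 ≈ -0.0016367)
1/(n - 75) = 1/(-1/611 - 75) = 1/(-45826/611) = -611/45826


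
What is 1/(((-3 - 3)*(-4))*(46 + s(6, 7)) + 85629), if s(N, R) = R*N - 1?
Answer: 1/87717 ≈ 1.1400e-5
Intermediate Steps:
s(N, R) = -1 + N*R (s(N, R) = N*R - 1 = -1 + N*R)
1/(((-3 - 3)*(-4))*(46 + s(6, 7)) + 85629) = 1/(((-3 - 3)*(-4))*(46 + (-1 + 6*7)) + 85629) = 1/((-6*(-4))*(46 + (-1 + 42)) + 85629) = 1/(24*(46 + 41) + 85629) = 1/(24*87 + 85629) = 1/(2088 + 85629) = 1/87717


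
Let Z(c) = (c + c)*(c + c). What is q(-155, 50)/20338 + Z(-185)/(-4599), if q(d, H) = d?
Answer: -2784985045/93534462 ≈ -29.775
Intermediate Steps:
Z(c) = 4*c**2 (Z(c) = (2*c)*(2*c) = 4*c**2)
q(-155, 50)/20338 + Z(-185)/(-4599) = -155/20338 + (4*(-185)**2)/(-4599) = -155*1/20338 + (4*34225)*(-1/4599) = -155/20338 + 136900*(-1/4599) = -155/20338 - 136900/4599 = -2784985045/93534462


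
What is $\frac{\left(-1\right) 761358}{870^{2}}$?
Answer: $- \frac{126893}{126150} \approx -1.0059$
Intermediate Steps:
$\frac{\left(-1\right) 761358}{870^{2}} = - \frac{761358}{756900} = \left(-761358\right) \frac{1}{756900} = - \frac{126893}{126150}$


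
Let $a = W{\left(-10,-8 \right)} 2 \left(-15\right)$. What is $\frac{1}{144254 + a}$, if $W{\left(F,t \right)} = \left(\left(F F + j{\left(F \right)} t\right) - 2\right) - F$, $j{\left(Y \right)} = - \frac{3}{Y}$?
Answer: $\frac{1}{141086} \approx 7.0879 \cdot 10^{-6}$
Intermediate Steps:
$W{\left(F,t \right)} = -2 + F^{2} - F - \frac{3 t}{F}$ ($W{\left(F,t \right)} = \left(\left(F F + - \frac{3}{F} t\right) - 2\right) - F = \left(\left(F^{2} - \frac{3 t}{F}\right) - 2\right) - F = \left(-2 + F^{2} - \frac{3 t}{F}\right) - F = -2 + F^{2} - F - \frac{3 t}{F}$)
$a = -3168$ ($a = \left(-2 + \left(-10\right)^{2} - -10 - - \frac{24}{-10}\right) 2 \left(-15\right) = \left(-2 + 100 + 10 - \left(-24\right) \left(- \frac{1}{10}\right)\right) 2 \left(-15\right) = \left(-2 + 100 + 10 - \frac{12}{5}\right) 2 \left(-15\right) = \frac{528}{5} \cdot 2 \left(-15\right) = \frac{1056}{5} \left(-15\right) = -3168$)
$\frac{1}{144254 + a} = \frac{1}{144254 - 3168} = \frac{1}{141086}$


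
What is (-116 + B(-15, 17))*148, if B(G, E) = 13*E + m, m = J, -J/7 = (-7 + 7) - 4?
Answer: 19684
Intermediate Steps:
J = 28 (J = -7*((-7 + 7) - 4) = -7*(0 - 4) = -7*(-4) = 28)
m = 28
B(G, E) = 28 + 13*E (B(G, E) = 13*E + 28 = 28 + 13*E)
(-116 + B(-15, 17))*148 = (-116 + (28 + 13*17))*148 = (-116 + (28 + 221))*148 = (-116 + 249)*148 = 133*148 = 19684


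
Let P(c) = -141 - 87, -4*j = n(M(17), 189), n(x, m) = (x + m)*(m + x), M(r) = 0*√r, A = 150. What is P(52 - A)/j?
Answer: 304/11907 ≈ 0.025531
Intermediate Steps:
M(r) = 0
n(x, m) = (m + x)² (n(x, m) = (m + x)*(m + x) = (m + x)²)
j = -35721/4 (j = -(189 + 0)²/4 = -¼*189² = -¼*35721 = -35721/4 ≈ -8930.3)
P(c) = -228
P(52 - A)/j = -228/(-35721/4) = -228*(-4/35721) = 304/11907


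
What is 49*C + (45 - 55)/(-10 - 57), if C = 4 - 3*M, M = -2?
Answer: 32840/67 ≈ 490.15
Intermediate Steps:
C = 10 (C = 4 - 3*(-2) = 4 + 6 = 10)
49*C + (45 - 55)/(-10 - 57) = 49*10 + (45 - 55)/(-10 - 57) = 490 - 10/(-67) = 490 - 10*(-1/67) = 490 + 10/67 = 32840/67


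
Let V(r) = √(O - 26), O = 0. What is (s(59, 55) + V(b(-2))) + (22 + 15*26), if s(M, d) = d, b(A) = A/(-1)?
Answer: 467 + I*√26 ≈ 467.0 + 5.099*I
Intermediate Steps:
b(A) = -A (b(A) = A*(-1) = -A)
V(r) = I*√26 (V(r) = √(0 - 26) = √(-26) = I*√26)
(s(59, 55) + V(b(-2))) + (22 + 15*26) = (55 + I*√26) + (22 + 15*26) = (55 + I*√26) + (22 + 390) = (55 + I*√26) + 412 = 467 + I*√26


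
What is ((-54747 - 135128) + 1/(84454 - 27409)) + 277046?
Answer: 4972669696/57045 ≈ 87171.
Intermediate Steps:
((-54747 - 135128) + 1/(84454 - 27409)) + 277046 = (-189875 + 1/57045) + 277046 = -10831419374/57045 + 277046 = 4972669696/57045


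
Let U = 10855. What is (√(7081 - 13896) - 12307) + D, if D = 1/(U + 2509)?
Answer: -164470747/13364 + I*√6815 ≈ -12307.0 + 82.553*I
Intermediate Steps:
D = 1/13364 (D = 1/(10855 + 2509) = 1/13364 ≈ 7.4828e-5)
(√(7081 - 13896) - 12307) + D = (√(7081 - 13896) - 12307) + 1/13364 = (√(-6815) - 12307) + 1/13364 = (I*√6815 - 12307) + 1/13364 = (-12307 + I*√6815) + 1/13364 = -164470747/13364 + I*√6815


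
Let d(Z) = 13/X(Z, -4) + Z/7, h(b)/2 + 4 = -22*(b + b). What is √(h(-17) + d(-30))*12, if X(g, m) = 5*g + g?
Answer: 2*√65428615/35 ≈ 462.22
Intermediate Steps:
h(b) = -8 - 88*b (h(b) = -8 + 2*(-22*(b + b)) = -8 + 2*(-44*b) = -8 - 88*b)
X(g, m) = 6*g
d(Z) = Z/7 + 13/(6*Z) (d(Z) = 13/((6*Z)) + Z/7 = 13*(1/(6*Z)) + Z*(⅐) = 13/(6*Z) + Z/7 = Z/7 + 13/(6*Z))
√(h(-17) + d(-30))*12 = √((-8 - 88*(-17)) + ((⅐)*(-30) + (13/6)/(-30)))*12 = √((-8 + 1496) + (-30/7 + (13/6)*(-1/30)))*12 = √(1488 + (-30/7 - 13/180))*12 = √(1488 - 5491/1260)*12 = √(1869389/1260)*12 = (√65428615/210)*12 = 2*√65428615/35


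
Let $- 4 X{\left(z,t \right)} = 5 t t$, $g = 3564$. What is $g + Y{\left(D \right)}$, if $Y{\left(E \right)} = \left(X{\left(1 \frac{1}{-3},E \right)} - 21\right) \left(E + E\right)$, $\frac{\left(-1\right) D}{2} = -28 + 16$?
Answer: $-32004$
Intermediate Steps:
$D = 24$ ($D = - 2 \left(-28 + 16\right) = \left(-2\right) \left(-12\right) = 24$)
$X{\left(z,t \right)} = - \frac{5 t^{2}}{4}$ ($X{\left(z,t \right)} = - \frac{5 t t}{4} = - \frac{5 t^{2}}{4}$)
$Y{\left(E \right)} = 2 E \left(-21 - \frac{5 E^{2}}{4}\right)$ ($Y{\left(E \right)} = \left(- \frac{5 E^{2}}{4} - 21\right) \left(E + E\right) = \left(-21 - \frac{5 E^{2}}{4}\right) 2 E = 2 E \left(-21 - \frac{5 E^{2}}{4}\right)$)
$g + Y{\left(D \right)} = 3564 - 12 \left(84 + 5 \cdot 24^{2}\right) = 3564 - 12 \left(84 + 5 \cdot 576\right) = 3564 - 12 \left(84 + 2880\right) = 3564 - 12 \cdot 2964 = 3564 - 35568 = -32004$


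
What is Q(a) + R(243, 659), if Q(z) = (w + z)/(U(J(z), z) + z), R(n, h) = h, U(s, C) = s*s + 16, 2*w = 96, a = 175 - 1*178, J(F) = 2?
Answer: 11248/17 ≈ 661.65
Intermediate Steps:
a = -3 (a = 175 - 178 = -3)
w = 48 (w = (½)*96 = 48)
U(s, C) = 16 + s² (U(s, C) = s² + 16 = 16 + s²)
Q(z) = (48 + z)/(20 + z) (Q(z) = (48 + z)/((16 + 2²) + z) = (48 + z)/((16 + 4) + z) = (48 + z)/(20 + z))
Q(a) + R(243, 659) = (48 - 3)/(20 - 3) + 659 = 45/17 + 659 = 11248/17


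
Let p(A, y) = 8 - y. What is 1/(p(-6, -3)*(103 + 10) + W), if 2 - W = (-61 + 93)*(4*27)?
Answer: -1/2211 ≈ -0.00045228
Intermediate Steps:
W = -3454 (W = 2 - (-61 + 93)*4*27 = 2 - 32*108 = 2 - 1*3456 = 2 - 3456 = -3454)
1/(p(-6, -3)*(103 + 10) + W) = 1/((8 - 1*(-3))*(103 + 10) - 3454) = 1/((8 + 3)*113 - 3454) = 1/(11*113 - 3454) = 1/(1243 - 3454) = 1/(-2211) = -1/2211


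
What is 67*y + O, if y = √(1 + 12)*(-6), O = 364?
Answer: 364 - 402*√13 ≈ -1085.4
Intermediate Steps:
y = -6*√13 (y = √13*(-6) = -6*√13 ≈ -21.633)
67*y + O = 67*(-6*√13) + 364 = -402*√13 + 364 = 364 - 402*√13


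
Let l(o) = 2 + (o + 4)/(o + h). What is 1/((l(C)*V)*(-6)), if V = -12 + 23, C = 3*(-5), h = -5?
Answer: -10/1683 ≈ -0.0059418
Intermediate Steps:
C = -15
V = 11
l(o) = 2 + (4 + o)/(-5 + o) (l(o) = 2 + (o + 4)/(o - 5) = 2 + (4 + o)/(-5 + o))
1/((l(C)*V)*(-6)) = 1/(((3*(-2 - 15)/(-5 - 15))*11)*(-6)) = 1/(((3*(-17)/(-20))*11)*(-6)) = 1/(((3*(-1/20)*(-17))*11)*(-6)) = 1/(((51/20)*11)*(-6)) = 1/((561/20)*(-6)) = 1/(-1683/10) = -10/1683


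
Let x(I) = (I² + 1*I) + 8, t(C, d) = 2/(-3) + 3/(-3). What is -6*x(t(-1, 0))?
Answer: -164/3 ≈ -54.667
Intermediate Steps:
t(C, d) = -5/3 (t(C, d) = 2*(-⅓) + 3*(-⅓) = -⅔ - 1 = -5/3)
x(I) = 8 + I + I² (x(I) = (I² + I) + 8 = (I + I²) + 8 = 8 + I + I²)
-6*x(t(-1, 0)) = -6*(8 - 5/3 + (-5/3)²) = -6*(8 - 5/3 + 25/9) = -6*82/9 = -164/3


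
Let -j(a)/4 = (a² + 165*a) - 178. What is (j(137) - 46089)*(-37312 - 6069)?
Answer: 9147881613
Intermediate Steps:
j(a) = 712 - 660*a - 4*a² (j(a) = -4*((a² + 165*a) - 178) = -4*(-178 + a² + 165*a) = 712 - 660*a - 4*a²)
(j(137) - 46089)*(-37312 - 6069) = ((712 - 660*137 - 4*137²) - 46089)*(-37312 - 6069) = ((712 - 90420 - 4*18769) - 46089)*(-43381) = ((712 - 90420 - 75076) - 46089)*(-43381) = (-164784 - 46089)*(-43381) = -210873*(-43381) = 9147881613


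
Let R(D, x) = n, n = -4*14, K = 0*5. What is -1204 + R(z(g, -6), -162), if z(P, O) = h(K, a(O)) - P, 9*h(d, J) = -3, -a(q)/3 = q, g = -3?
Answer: -1260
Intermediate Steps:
a(q) = -3*q
K = 0
h(d, J) = -⅓ (h(d, J) = (⅑)*(-3) = -⅓)
n = -56
z(P, O) = -⅓ - P
R(D, x) = -56
-1204 + R(z(g, -6), -162) = -1204 - 56 = -1260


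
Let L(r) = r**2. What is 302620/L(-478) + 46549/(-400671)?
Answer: 27653839076/22886728191 ≈ 1.2083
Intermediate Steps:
302620/L(-478) + 46549/(-400671) = 302620/((-478)**2) + 46549/(-400671) = 302620/228484 + 46549*(-1/400671) = 302620*(1/228484) - 46549/400671 = 75655/57121 - 46549/400671 = 27653839076/22886728191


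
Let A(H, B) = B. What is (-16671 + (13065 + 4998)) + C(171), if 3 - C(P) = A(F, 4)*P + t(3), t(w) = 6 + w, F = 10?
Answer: 702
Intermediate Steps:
C(P) = -6 - 4*P (C(P) = 3 - (4*P + (6 + 3)) = 3 - (4*P + 9) = 3 - (9 + 4*P) = 3 + (-9 - 4*P) = -6 - 4*P)
(-16671 + (13065 + 4998)) + C(171) = (-16671 + (13065 + 4998)) + (-6 - 4*171) = (-16671 + 18063) + (-6 - 684) = 1392 - 690 = 702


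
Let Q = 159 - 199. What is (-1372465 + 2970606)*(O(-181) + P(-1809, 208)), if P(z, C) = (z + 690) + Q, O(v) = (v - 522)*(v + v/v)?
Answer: 200376516721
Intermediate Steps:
Q = -40
O(v) = (1 + v)*(-522 + v) (O(v) = (-522 + v)*(v + 1) = (-522 + v)*(1 + v) = (1 + v)*(-522 + v))
P(z, C) = 650 + z (P(z, C) = (z + 690) - 40 = (690 + z) - 40 = 650 + z)
(-1372465 + 2970606)*(O(-181) + P(-1809, 208)) = (-1372465 + 2970606)*((-522 + (-181)² - 521*(-181)) + (650 - 1809)) = 1598141*((-522 + 32761 + 94301) - 1159) = 1598141*(126540 - 1159) = 1598141*125381 = 200376516721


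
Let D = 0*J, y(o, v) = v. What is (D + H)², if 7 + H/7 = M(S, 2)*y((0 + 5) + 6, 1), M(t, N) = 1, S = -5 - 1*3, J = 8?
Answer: 1764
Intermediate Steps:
S = -8 (S = -5 - 3 = -8)
D = 0 (D = 0*8 = 0)
H = -42 (H = -49 + 7*(1*1) = -49 + 7*1 = -49 + 7 = -42)
(D + H)² = (0 - 42)² = (-42)² = 1764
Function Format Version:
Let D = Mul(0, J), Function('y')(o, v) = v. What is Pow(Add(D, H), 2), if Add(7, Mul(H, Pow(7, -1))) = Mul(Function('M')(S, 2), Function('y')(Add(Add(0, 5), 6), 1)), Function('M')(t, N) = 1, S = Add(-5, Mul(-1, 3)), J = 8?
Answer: 1764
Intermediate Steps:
S = -8 (S = Add(-5, -3) = -8)
D = 0 (D = Mul(0, 8) = 0)
H = -42 (H = Add(-49, Mul(7, Mul(1, 1))) = Add(-49, Mul(7, 1)) = Add(-49, 7) = -42)
Pow(Add(D, H), 2) = Pow(Add(0, -42), 2) = Pow(-42, 2) = 1764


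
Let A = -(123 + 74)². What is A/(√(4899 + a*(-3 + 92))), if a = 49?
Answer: -38809*√2315/4630 ≈ -403.30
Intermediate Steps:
A = -38809 (A = -1*197² = -1*38809 = -38809)
A/(√(4899 + a*(-3 + 92))) = -38809/√(4899 + 49*(-3 + 92)) = -38809/√(4899 + 49*89) = -38809/√(4899 + 4361) = -38809*√2315/4630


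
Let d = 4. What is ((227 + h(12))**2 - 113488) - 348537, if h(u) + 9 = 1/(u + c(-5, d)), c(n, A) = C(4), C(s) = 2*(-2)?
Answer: -26524575/64 ≈ -4.1445e+5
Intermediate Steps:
C(s) = -4
c(n, A) = -4
h(u) = -9 + 1/(-4 + u) (h(u) = -9 + 1/(u - 4) = -9 + 1/(-4 + u))
((227 + h(12))**2 - 113488) - 348537 = ((227 + (37 - 9*12)/(-4 + 12))**2 - 113488) - 348537 = ((227 + (37 - 108)/8)**2 - 113488) - 348537 = ((227 + (1/8)*(-71))**2 - 113488) - 348537 = ((227 - 71/8)**2 - 113488) - 348537 = ((1745/8)**2 - 113488) - 348537 = (3045025/64 - 113488) - 348537 = -4218207/64 - 348537 = -26524575/64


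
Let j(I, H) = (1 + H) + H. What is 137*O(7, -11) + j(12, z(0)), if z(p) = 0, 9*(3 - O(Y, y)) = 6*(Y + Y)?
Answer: -2600/3 ≈ -866.67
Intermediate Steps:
O(Y, y) = 3 - 4*Y/3 (O(Y, y) = 3 - 2*(Y + Y)/3 = 3 - 2*2*Y/3 = 3 - 4*Y/3)
j(I, H) = 1 + 2*H
137*O(7, -11) + j(12, z(0)) = 137*(3 - 4/3*7) + (1 + 2*0) = 137*(3 - 28/3) + (1 + 0) = 137*(-19/3) + 1 = -2603/3 + 1 = -2600/3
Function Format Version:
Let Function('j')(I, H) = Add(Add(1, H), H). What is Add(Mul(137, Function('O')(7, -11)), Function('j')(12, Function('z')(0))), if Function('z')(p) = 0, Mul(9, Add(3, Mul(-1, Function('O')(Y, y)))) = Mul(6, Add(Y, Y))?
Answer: Rational(-2600, 3) ≈ -866.67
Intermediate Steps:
Function('O')(Y, y) = Add(3, Mul(Rational(-4, 3), Y)) (Function('O')(Y, y) = Add(3, Mul(Rational(-1, 9), Mul(6, Add(Y, Y)))) = Add(3, Mul(Rational(-1, 9), Mul(6, Mul(2, Y)))) = Add(3, Mul(Rational(-1, 9), Mul(12, Y))) = Add(3, Mul(Rational(-4, 3), Y)))
Function('j')(I, H) = Add(1, Mul(2, H))
Add(Mul(137, Function('O')(7, -11)), Function('j')(12, Function('z')(0))) = Add(Mul(137, Add(3, Mul(Rational(-4, 3), 7))), Add(1, Mul(2, 0))) = Add(Mul(137, Add(3, Rational(-28, 3))), Add(1, 0)) = Add(Mul(137, Rational(-19, 3)), 1) = Add(Rational(-2603, 3), 1) = Rational(-2600, 3)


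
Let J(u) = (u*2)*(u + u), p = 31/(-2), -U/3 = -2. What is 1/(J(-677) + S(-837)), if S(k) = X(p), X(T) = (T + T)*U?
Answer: 1/1833130 ≈ 5.4551e-7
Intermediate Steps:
U = 6 (U = -3*(-2) = 6)
p = -31/2 (p = 31*(-½) = -31/2 ≈ -15.500)
X(T) = 12*T (X(T) = (T + T)*6 = (2*T)*6 = 12*T)
S(k) = -186 (S(k) = 12*(-31/2) = -186)
J(u) = 4*u² (J(u) = (2*u)*(2*u) = 4*u²)
1/(J(-677) + S(-837)) = 1/(4*(-677)² - 186) = 1/(4*458329 - 186) = 1/(1833316 - 186) = 1/1833130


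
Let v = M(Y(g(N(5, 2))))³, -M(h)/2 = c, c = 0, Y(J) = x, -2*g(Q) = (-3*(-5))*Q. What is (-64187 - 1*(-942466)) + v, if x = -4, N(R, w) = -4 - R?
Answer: 878279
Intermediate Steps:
g(Q) = -15*Q/2 (g(Q) = -(-3*(-5))*Q/2 = -15*Q/2)
Y(J) = -4
M(h) = 0 (M(h) = -2*0 = 0)
v = 0 (v = 0³ = 0)
(-64187 - 1*(-942466)) + v = (-64187 - 1*(-942466)) + 0 = (-64187 + 942466) + 0 = 878279 + 0 = 878279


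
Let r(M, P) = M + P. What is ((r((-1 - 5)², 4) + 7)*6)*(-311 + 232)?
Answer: -22278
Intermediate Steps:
((r((-1 - 5)², 4) + 7)*6)*(-311 + 232) = ((((-1 - 5)² + 4) + 7)*6)*(-311 + 232) = ((((-6)² + 4) + 7)*6)*(-79) = (((36 + 4) + 7)*6)*(-79) = ((40 + 7)*6)*(-79) = (47*6)*(-79) = 282*(-79) = -22278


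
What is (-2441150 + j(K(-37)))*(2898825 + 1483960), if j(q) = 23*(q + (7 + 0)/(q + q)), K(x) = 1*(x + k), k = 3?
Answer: -727768185590545/68 ≈ -1.0702e+13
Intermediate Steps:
K(x) = 3 + x (K(x) = 1*(x + 3) = 1*(3 + x) = 3 + x)
j(q) = 23*q + 161/(2*q) (j(q) = 23*(q + 7/((2*q))) = 23*(q + 7*(1/(2*q))) = 23*(q + 7/(2*q)) = 23*q + 161/(2*q))
(-2441150 + j(K(-37)))*(2898825 + 1483960) = (-2441150 + (23*(3 - 37) + 161/(2*(3 - 37))))*(2898825 + 1483960) = (-2441150 + (23*(-34) + (161/2)/(-34)))*4382785 = (-2441150 + (-782 + (161/2)*(-1/34)))*4382785 = (-2441150 + (-782 - 161/68))*4382785 = (-2441150 - 53337/68)*4382785 = -166051537/68*4382785 = -727768185590545/68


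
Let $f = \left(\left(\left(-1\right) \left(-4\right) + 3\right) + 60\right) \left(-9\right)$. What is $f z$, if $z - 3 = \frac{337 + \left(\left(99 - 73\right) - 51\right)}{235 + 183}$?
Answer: $- \frac{472149}{209} \approx -2259.1$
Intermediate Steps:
$z = \frac{783}{209}$ ($z = 3 + \frac{337 + \left(\left(99 - 73\right) - 51\right)}{235 + 183} = 3 + \frac{337 + \left(26 - 51\right)}{418} = 3 + \left(337 - 25\right) \frac{1}{418} = 3 + 312 \cdot \frac{1}{418} = 3 + \frac{156}{209} = \frac{783}{209} \approx 3.7464$)
$f = -603$ ($f = \left(\left(4 + 3\right) + 60\right) \left(-9\right) = \left(7 + 60\right) \left(-9\right) = 67 \left(-9\right) = -603$)
$f z = \left(-603\right) \frac{783}{209} = - \frac{472149}{209}$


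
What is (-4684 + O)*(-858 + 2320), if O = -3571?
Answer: -12068810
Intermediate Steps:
(-4684 + O)*(-858 + 2320) = (-4684 - 3571)*(-858 + 2320) = -8255*1462 = -12068810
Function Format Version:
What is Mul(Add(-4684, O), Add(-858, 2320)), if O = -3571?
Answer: -12068810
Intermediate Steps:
Mul(Add(-4684, O), Add(-858, 2320)) = Mul(Add(-4684, -3571), Add(-858, 2320)) = Mul(-8255, 1462) = -12068810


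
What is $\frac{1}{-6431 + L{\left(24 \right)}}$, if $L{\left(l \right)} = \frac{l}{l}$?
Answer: $- \frac{1}{6430} \approx -0.00015552$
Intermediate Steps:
$L{\left(l \right)} = 1$
$\frac{1}{-6431 + L{\left(24 \right)}} = \frac{1}{-6431 + 1} = \frac{1}{-6430} = - \frac{1}{6430}$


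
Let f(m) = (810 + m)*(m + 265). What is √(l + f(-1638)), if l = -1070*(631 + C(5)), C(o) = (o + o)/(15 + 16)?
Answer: √443337014/31 ≈ 679.21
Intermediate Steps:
C(o) = 2*o/31 (C(o) = (2*o)/31 = (2*o)*(1/31) = 2*o/31)
f(m) = (265 + m)*(810 + m) (f(m) = (810 + m)*(265 + m) = (265 + m)*(810 + m))
l = -20940970/31 (l = -1070*(631 + (2/31)*5) = -1070*(631 + 10/31) = -1070*19571/31 = -20940970/31 ≈ -6.7552e+5)
√(l + f(-1638)) = √(-20940970/31 + (214650 + (-1638)² + 1075*(-1638))) = √(-20940970/31 + (214650 + 2683044 - 1760850)) = √(-20940970/31 + 1136844) = √(14301194/31) = √443337014/31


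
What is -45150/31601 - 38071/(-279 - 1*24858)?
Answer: 68146121/794354337 ≈ 0.085788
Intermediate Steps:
-45150/31601 - 38071/(-279 - 1*24858) = -45150*1/31601 - 38071/(-279 - 24858) = -45150/31601 - 38071/(-25137) = -45150/31601 - 38071*(-1/25137) = -45150/31601 + 38071/25137 = 68146121/794354337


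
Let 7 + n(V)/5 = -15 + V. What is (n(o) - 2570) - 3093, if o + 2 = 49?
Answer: -5538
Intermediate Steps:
o = 47 (o = -2 + 49 = 47)
n(V) = -110 + 5*V (n(V) = -35 + 5*(-15 + V) = -35 + (-75 + 5*V) = -110 + 5*V)
(n(o) - 2570) - 3093 = ((-110 + 5*47) - 2570) - 3093 = ((-110 + 235) - 2570) - 3093 = (125 - 2570) - 3093 = -2445 - 3093 = -5538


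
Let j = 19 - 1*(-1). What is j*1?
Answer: 20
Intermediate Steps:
j = 20 (j = 19 + 1 = 20)
j*1 = 20*1 = 20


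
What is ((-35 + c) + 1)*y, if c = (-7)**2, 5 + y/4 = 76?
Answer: 4260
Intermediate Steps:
y = 284 (y = -20 + 4*76 = -20 + 304 = 284)
c = 49
((-35 + c) + 1)*y = ((-35 + 49) + 1)*284 = (14 + 1)*284 = 15*284 = 4260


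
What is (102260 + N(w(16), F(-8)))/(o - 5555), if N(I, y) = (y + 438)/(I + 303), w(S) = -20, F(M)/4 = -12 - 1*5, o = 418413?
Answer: 14469975/58419407 ≈ 0.24769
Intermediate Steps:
F(M) = -68 (F(M) = 4*(-12 - 1*5) = 4*(-12 - 5) = 4*(-17) = -68)
N(I, y) = (438 + y)/(303 + I)
(102260 + N(w(16), F(-8)))/(o - 5555) = (102260 + (438 - 68)/(303 - 20))/(418413 - 5555) = (102260 + 370/283)/412858 = (102260 + (1/283)*370)*(1/412858) = (102260 + 370/283)*(1/412858) = (28939950/283)*(1/412858) = 14469975/58419407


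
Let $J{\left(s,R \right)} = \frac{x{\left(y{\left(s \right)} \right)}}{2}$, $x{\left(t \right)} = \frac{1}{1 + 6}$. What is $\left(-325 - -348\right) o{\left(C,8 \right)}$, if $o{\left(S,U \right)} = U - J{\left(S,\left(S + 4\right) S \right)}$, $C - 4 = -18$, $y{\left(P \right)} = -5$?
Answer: $\frac{2553}{14} \approx 182.36$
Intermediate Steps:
$x{\left(t \right)} = \frac{1}{7}$
$J{\left(s,R \right)} = \frac{1}{14}$ ($J{\left(s,R \right)} = \frac{1}{7 \cdot 2} = \frac{1}{7} \cdot \frac{1}{2} = \frac{1}{14}$)
$C = -14$ ($C = 4 - 18 = -14$)
$o{\left(S,U \right)} = - \frac{1}{14} + U$ ($o{\left(S,U \right)} = U - \frac{1}{14} = - \frac{1}{14} + U$)
$\left(-325 - -348\right) o{\left(C,8 \right)} = \left(-325 - -348\right) \left(- \frac{1}{14} + 8\right) = \left(-325 + 348\right) \frac{111}{14} = 23 \cdot \frac{111}{14} = \frac{2553}{14}$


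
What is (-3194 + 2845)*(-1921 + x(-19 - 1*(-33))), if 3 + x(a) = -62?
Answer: 693114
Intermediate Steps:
x(a) = -65 (x(a) = -3 - 62 = -65)
(-3194 + 2845)*(-1921 + x(-19 - 1*(-33))) = (-3194 + 2845)*(-1921 - 65) = -349*(-1986) = 693114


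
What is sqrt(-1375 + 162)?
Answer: I*sqrt(1213) ≈ 34.828*I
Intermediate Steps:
sqrt(-1375 + 162) = sqrt(-1213) = I*sqrt(1213)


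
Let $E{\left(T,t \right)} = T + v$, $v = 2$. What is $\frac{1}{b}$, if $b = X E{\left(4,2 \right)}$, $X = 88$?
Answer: $\frac{1}{528} \approx 0.0018939$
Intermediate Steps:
$E{\left(T,t \right)} = 2 + T$ ($E{\left(T,t \right)} = T + 2 = 2 + T$)
$b = 528$ ($b = 88 \left(2 + 4\right) = 88 \cdot 6 = 528$)
$\frac{1}{b} = \frac{1}{528}$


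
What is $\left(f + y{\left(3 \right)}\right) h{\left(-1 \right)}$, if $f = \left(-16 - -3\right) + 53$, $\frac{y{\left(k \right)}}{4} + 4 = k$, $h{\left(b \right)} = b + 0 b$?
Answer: $-36$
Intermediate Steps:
$h{\left(b \right)} = b$ ($h{\left(b \right)} = b + 0 = b$)
$y{\left(k \right)} = -16 + 4 k$
$f = 40$ ($f = \left(-16 + 3\right) + 53 = -13 + 53 = 40$)
$\left(f + y{\left(3 \right)}\right) h{\left(-1 \right)} = \left(40 + \left(-16 + 4 \cdot 3\right)\right) \left(-1\right) = \left(40 + \left(-16 + 12\right)\right) \left(-1\right) = \left(40 - 4\right) \left(-1\right) = 36 \left(-1\right) = -36$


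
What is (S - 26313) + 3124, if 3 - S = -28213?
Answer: 5027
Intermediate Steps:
S = 28216 (S = 3 - 1*(-28213) = 3 + 28213 = 28216)
(S - 26313) + 3124 = (28216 - 26313) + 3124 = 1903 + 3124 = 5027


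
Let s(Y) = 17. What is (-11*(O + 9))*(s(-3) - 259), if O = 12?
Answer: 55902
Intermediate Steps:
(-11*(O + 9))*(s(-3) - 259) = (-11*(12 + 9))*(17 - 259) = -11*21*(-242) = -231*(-242) = 55902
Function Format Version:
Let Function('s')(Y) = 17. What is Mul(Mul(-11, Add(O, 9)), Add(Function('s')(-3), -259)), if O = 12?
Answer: 55902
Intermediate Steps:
Mul(Mul(-11, Add(O, 9)), Add(Function('s')(-3), -259)) = Mul(Mul(-11, Add(12, 9)), Add(17, -259)) = Mul(Mul(-11, 21), -242) = Mul(-231, -242) = 55902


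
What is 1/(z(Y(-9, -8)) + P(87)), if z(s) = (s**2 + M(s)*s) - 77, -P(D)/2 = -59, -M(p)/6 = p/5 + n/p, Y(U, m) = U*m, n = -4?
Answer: -5/4859 ≈ -0.0010290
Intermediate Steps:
M(p) = 24/p - 6*p/5 (M(p) = -6*(p/5 - 4/p) = -6*(-4/p + p/5) = 24/p - 6*p/5)
P(D) = 118 (P(D) = -2*(-59) = 118)
z(s) = -77 + s**2 + s*(24/s - 6*s/5) (z(s) = (s**2 + (24/s - 6*s/5)*s) - 77 = (s**2 + s*(24/s - 6*s/5)) - 77 = -77 + s**2 + s*(24/s - 6*s/5))
1/(z(Y(-9, -8)) + P(87)) = 1/((-53 - (-9*(-8))**2/5) + 118) = 1/((-53 - 1/5*72**2) + 118) = 1/((-53 - 1/5*5184) + 118) = 1/((-53 - 5184/5) + 118) = 1/(-5449/5 + 118) = 1/(-4859/5) = -5/4859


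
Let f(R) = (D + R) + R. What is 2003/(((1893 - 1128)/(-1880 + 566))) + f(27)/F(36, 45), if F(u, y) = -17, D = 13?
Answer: -292773/85 ≈ -3444.4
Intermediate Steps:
f(R) = 13 + 2*R (f(R) = (13 + R) + R = 13 + 2*R)
2003/(((1893 - 1128)/(-1880 + 566))) + f(27)/F(36, 45) = 2003/(((1893 - 1128)/(-1880 + 566))) + (13 + 2*27)/(-17) = 2003/((765/(-1314))) + (13 + 54)*(-1/17) = 2003/((765*(-1/1314))) + 67*(-1/17) = 2003/(-85/146) - 67/17 = 2003*(-146/85) - 67/17 = -292438/85 - 67/17 = -292773/85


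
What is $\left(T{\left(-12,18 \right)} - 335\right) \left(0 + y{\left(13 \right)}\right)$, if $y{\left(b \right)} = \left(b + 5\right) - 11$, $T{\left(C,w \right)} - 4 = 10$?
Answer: $-2247$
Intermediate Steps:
$T{\left(C,w \right)} = 14$ ($T{\left(C,w \right)} = 4 + 10 = 14$)
$y{\left(b \right)} = -6 + b$ ($y{\left(b \right)} = \left(5 + b\right) - 11 = -6 + b$)
$\left(T{\left(-12,18 \right)} - 335\right) \left(0 + y{\left(13 \right)}\right) = \left(14 - 335\right) \left(0 + \left(-6 + 13\right)\right) = - 321 \left(0 + 7\right) = \left(-321\right) 7 = -2247$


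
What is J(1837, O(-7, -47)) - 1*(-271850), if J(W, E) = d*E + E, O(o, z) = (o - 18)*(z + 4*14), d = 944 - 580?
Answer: 189725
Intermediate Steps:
d = 364
O(o, z) = (-18 + o)*(56 + z) (O(o, z) = (-18 + o)*(z + 56) = (-18 + o)*(56 + z))
J(W, E) = 365*E (J(W, E) = 364*E + E = 365*E)
J(1837, O(-7, -47)) - 1*(-271850) = 365*(-1008 - 18*(-47) + 56*(-7) - 7*(-47)) - 1*(-271850) = 365*(-1008 + 846 - 392 + 329) + 271850 = 365*(-225) + 271850 = -82125 + 271850 = 189725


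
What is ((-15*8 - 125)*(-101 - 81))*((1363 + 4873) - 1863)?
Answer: 194992070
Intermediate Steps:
((-15*8 - 125)*(-101 - 81))*((1363 + 4873) - 1863) = ((-120 - 125)*(-182))*(6236 - 1863) = -245*(-182)*4373 = 44590*4373 = 194992070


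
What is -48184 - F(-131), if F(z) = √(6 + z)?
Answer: -48184 - 5*I*√5 ≈ -48184.0 - 11.18*I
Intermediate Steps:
-48184 - F(-131) = -48184 - √(6 - 131) = -48184 - √(-125) = -48184 - 5*I*√5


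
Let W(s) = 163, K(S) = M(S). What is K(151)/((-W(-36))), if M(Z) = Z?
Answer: -151/163 ≈ -0.92638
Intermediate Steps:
K(S) = S
K(151)/((-W(-36))) = 151/((-1*163)) = 151/(-163) = 151*(-1/163) = -151/163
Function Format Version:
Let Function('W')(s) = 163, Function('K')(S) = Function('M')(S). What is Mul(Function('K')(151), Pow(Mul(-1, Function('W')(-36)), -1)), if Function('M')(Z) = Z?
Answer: Rational(-151, 163) ≈ -0.92638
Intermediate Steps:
Function('K')(S) = S
Mul(Function('K')(151), Pow(Mul(-1, Function('W')(-36)), -1)) = Mul(151, Pow(Mul(-1, 163), -1)) = Mul(151, Pow(-163, -1)) = Mul(151, Rational(-1, 163)) = Rational(-151, 163)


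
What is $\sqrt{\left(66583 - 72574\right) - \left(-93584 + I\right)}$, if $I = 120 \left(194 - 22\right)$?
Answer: $\sqrt{66953} \approx 258.75$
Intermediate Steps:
$I = 20640$ ($I = 120 \cdot 172 = 20640$)
$\sqrt{\left(66583 - 72574\right) - \left(-93584 + I\right)} = \sqrt{\left(66583 - 72574\right) - -72944} = \sqrt{-5991 + \left(93584 - 20640\right)} = \sqrt{-5991 + 72944} = \sqrt{66953}$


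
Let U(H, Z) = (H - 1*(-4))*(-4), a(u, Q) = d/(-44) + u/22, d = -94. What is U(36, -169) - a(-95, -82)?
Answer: -1736/11 ≈ -157.82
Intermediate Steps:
a(u, Q) = 47/22 + u/22 (a(u, Q) = -94/(-44) + u/22 = -94*(-1/44) + u*(1/22) = 47/22 + u/22)
U(H, Z) = -16 - 4*H (U(H, Z) = (H + 4)*(-4) = (4 + H)*(-4) = -16 - 4*H)
U(36, -169) - a(-95, -82) = (-16 - 4*36) - (47/22 + (1/22)*(-95)) = (-16 - 144) - (47/22 - 95/22) = -160 - 1*(-24/11) = -160 + 24/11 = -1736/11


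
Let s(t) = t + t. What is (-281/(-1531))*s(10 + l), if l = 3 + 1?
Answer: 7868/1531 ≈ 5.1391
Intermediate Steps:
l = 4
s(t) = 2*t
(-281/(-1531))*s(10 + l) = (-281/(-1531))*(2*(10 + 4)) = (-281*(-1/1531))*(2*14) = (281/1531)*28 = 7868/1531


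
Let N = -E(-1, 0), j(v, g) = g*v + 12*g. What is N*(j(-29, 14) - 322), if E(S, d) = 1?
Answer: 560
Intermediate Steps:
j(v, g) = 12*g + g*v
N = -1 (N = -1*1 = -1)
N*(j(-29, 14) - 322) = -(14*(12 - 29) - 322) = -(14*(-17) - 322) = -(-238 - 322) = -1*(-560) = 560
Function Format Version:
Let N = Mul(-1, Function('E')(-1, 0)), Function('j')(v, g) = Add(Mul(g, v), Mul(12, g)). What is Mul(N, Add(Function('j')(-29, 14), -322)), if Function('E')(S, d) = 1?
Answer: 560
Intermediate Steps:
Function('j')(v, g) = Add(Mul(12, g), Mul(g, v))
N = -1 (N = Mul(-1, 1) = -1)
Mul(N, Add(Function('j')(-29, 14), -322)) = Mul(-1, Add(Mul(14, Add(12, -29)), -322)) = Mul(-1, Add(Mul(14, -17), -322)) = Mul(-1, Add(-238, -322)) = Mul(-1, -560) = 560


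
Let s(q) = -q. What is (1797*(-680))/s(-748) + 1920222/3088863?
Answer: -6165082852/3775277 ≈ -1633.0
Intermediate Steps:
(1797*(-680))/s(-748) + 1920222/3088863 = (1797*(-680))/((-1*(-748))) + 1920222/3088863 = -1221960/748 + 1920222*(1/3088863) = -1221960*1/748 + 213358/343207 = -17970/11 + 213358/343207 = -6165082852/3775277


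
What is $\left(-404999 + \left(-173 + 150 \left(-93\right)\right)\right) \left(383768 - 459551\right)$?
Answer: $31762322526$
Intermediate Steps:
$\left(-404999 + \left(-173 + 150 \left(-93\right)\right)\right) \left(383768 - 459551\right) = \left(-404999 - 14123\right) \left(-75783\right) = \left(-419122\right) \left(-75783\right) = 31762322526$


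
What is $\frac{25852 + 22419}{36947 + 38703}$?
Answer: $\frac{48271}{75650} \approx 0.63808$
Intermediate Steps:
$\frac{25852 + 22419}{36947 + 38703} = \frac{48271}{75650}$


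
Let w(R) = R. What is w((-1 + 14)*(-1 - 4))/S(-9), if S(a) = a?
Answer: 65/9 ≈ 7.2222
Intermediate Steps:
w((-1 + 14)*(-1 - 4))/S(-9) = ((-1 + 14)*(-1 - 4))/(-9) = (13*(-5))*(-⅑) = -65*(-⅑) = 65/9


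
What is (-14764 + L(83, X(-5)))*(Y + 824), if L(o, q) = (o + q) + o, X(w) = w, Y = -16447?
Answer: 228142669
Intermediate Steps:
L(o, q) = q + 2*o
(-14764 + L(83, X(-5)))*(Y + 824) = (-14764 + (-5 + 2*83))*(-16447 + 824) = (-14764 + (-5 + 166))*(-15623) = (-14764 + 161)*(-15623) = -14603*(-15623) = 228142669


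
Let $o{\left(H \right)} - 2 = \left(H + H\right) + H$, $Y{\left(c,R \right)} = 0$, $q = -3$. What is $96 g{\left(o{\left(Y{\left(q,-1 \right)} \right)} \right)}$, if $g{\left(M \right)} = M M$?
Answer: $384$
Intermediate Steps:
$o{\left(H \right)} = 2 + 3 H$ ($o{\left(H \right)} = 2 + \left(\left(H + H\right) + H\right) = 2 + \left(2 H + H\right) = 2 + 3 H$)
$g{\left(M \right)} = M^{2}$
$96 g{\left(o{\left(Y{\left(q,-1 \right)} \right)} \right)} = 96 \left(2 + 3 \cdot 0\right)^{2} = 96 \left(2 + 0\right)^{2} = 96 \cdot 2^{2} = 96 \cdot 4 = 384$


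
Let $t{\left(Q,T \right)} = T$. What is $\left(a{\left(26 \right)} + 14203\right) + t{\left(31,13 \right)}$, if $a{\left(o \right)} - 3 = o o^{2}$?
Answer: $31795$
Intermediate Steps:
$a{\left(o \right)} = 3 + o^{3}$ ($a{\left(o \right)} = 3 + o o^{2} = 3 + o^{3}$)
$\left(a{\left(26 \right)} + 14203\right) + t{\left(31,13 \right)} = \left(\left(3 + 26^{3}\right) + 14203\right) + 13 = \left(\left(3 + 17576\right) + 14203\right) + 13 = \left(17579 + 14203\right) + 13 = 31782 + 13 = 31795$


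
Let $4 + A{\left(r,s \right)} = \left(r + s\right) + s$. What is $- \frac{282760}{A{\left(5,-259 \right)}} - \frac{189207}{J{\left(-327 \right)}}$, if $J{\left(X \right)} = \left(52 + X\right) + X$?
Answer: $\frac{268041539}{311234} \approx 861.22$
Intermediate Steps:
$A{\left(r,s \right)} = -4 + r + 2 s$ ($A{\left(r,s \right)} = -4 + \left(\left(r + s\right) + s\right) = -4 + \left(r + 2 s\right) = -4 + r + 2 s$)
$J{\left(X \right)} = 52 + 2 X$
$- \frac{282760}{A{\left(5,-259 \right)}} - \frac{189207}{J{\left(-327 \right)}} = - \frac{282760}{-4 + 5 + 2 \left(-259\right)} - \frac{189207}{52 + 2 \left(-327\right)} = - \frac{282760}{-4 + 5 - 518} - \frac{189207}{52 - 654} = - \frac{282760}{-517} - \frac{189207}{-602} = \left(-282760\right) \left(- \frac{1}{517}\right) - - \frac{189207}{602} = \frac{282760}{517} + \frac{189207}{602} = \frac{268041539}{311234}$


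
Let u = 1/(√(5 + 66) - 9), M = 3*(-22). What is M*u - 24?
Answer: 177/5 + 33*√71/5 ≈ 91.013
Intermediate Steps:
M = -66
u = 1/(-9 + √71) (u = 1/(√71 - 9) = 1/(-9 + √71) ≈ -1.7426)
M*u - 24 = -66*(-9/10 - √71/10) - 24 = (297/5 + 33*√71/5) - 24 = 177/5 + 33*√71/5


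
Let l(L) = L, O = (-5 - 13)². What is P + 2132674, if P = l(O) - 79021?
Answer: 2053977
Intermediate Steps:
O = 324 (O = (-18)² = 324)
P = -78697 (P = 324 - 79021 = -78697)
P + 2132674 = -78697 + 2132674 = 2053977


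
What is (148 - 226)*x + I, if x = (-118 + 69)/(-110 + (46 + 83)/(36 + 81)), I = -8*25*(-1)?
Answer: 700342/4247 ≈ 164.90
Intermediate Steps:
I = 200 (I = -200*(-1) = 200)
x = 1911/4247 (x = -49/(-110 + 129/117) = -49/(-110 + 129*(1/117)) = -49/(-110 + 43/39) = -49/(-4247/39) = -49*(-39/4247) = 1911/4247 ≈ 0.44996)
(148 - 226)*x + I = (148 - 226)*(1911/4247) + 200 = -78*1911/4247 + 200 = -149058/4247 + 200 = 700342/4247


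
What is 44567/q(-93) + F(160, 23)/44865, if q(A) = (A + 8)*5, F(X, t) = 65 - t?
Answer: -133298707/1271175 ≈ -104.86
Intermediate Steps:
q(A) = 40 + 5*A (q(A) = (8 + A)*5 = 40 + 5*A)
44567/q(-93) + F(160, 23)/44865 = 44567/(40 + 5*(-93)) + (65 - 1*23)/44865 = 44567/(40 - 465) + (65 - 23)*(1/44865) = 44567/(-425) + 42*(1/44865) = 44567*(-1/425) + 14/14955 = -44567/425 + 14/14955 = -133298707/1271175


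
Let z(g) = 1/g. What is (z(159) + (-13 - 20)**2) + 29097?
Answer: 4799575/159 ≈ 30186.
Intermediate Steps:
(z(159) + (-13 - 20)**2) + 29097 = (1/159 + (-13 - 20)**2) + 29097 = (1/159 + (-33)**2) + 29097 = (1/159 + 1089) + 29097 = 173152/159 + 29097 = 4799575/159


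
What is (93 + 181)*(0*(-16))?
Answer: 0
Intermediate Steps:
(93 + 181)*(0*(-16)) = 274*0 = 0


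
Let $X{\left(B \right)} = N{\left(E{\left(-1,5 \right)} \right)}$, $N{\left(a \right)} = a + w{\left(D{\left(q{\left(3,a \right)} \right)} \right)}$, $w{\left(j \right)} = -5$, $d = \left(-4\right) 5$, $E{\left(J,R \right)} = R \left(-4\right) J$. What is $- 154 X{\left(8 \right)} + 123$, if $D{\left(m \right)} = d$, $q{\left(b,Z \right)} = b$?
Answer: $-2187$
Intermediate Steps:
$E{\left(J,R \right)} = - 4 J R$ ($E{\left(J,R \right)} = - 4 R J = - 4 J R$)
$d = -20$
$D{\left(m \right)} = -20$
$N{\left(a \right)} = -5 + a$ ($N{\left(a \right)} = a - 5 = -5 + a$)
$X{\left(B \right)} = 15$ ($X{\left(B \right)} = -5 - \left(-4\right) 5 = -5 + 20 = 15$)
$- 154 X{\left(8 \right)} + 123 = \left(-154\right) 15 + 123 = -2310 + 123 = -2187$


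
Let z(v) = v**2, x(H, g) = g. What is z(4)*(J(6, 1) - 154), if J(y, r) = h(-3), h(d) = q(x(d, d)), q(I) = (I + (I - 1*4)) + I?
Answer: -2672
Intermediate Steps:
q(I) = -4 + 3*I (q(I) = (I + (I - 4)) + I = (I + (-4 + I)) + I = (-4 + 2*I) + I = -4 + 3*I)
h(d) = -4 + 3*d
J(y, r) = -13 (J(y, r) = -4 + 3*(-3) = -4 - 9 = -13)
z(4)*(J(6, 1) - 154) = 4**2*(-13 - 154) = 16*(-167) = -2672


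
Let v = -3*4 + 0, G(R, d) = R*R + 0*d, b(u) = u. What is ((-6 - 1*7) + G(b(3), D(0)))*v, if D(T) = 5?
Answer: 48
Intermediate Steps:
G(R, d) = R² (G(R, d) = R² + 0 = R²)
v = -12 (v = -12 + 0 = -12)
((-6 - 1*7) + G(b(3), D(0)))*v = ((-6 - 1*7) + 3²)*(-12) = ((-6 - 7) + 9)*(-12) = (-13 + 9)*(-12) = -4*(-12) = 48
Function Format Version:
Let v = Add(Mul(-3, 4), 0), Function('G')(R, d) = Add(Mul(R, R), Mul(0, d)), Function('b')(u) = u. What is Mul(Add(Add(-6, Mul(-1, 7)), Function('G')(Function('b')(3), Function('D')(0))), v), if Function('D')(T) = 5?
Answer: 48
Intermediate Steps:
Function('G')(R, d) = Pow(R, 2) (Function('G')(R, d) = Add(Pow(R, 2), 0) = Pow(R, 2))
v = -12 (v = Add(-12, 0) = -12)
Mul(Add(Add(-6, Mul(-1, 7)), Function('G')(Function('b')(3), Function('D')(0))), v) = Mul(Add(Add(-6, Mul(-1, 7)), Pow(3, 2)), -12) = Mul(Add(Add(-6, -7), 9), -12) = Mul(Add(-13, 9), -12) = Mul(-4, -12) = 48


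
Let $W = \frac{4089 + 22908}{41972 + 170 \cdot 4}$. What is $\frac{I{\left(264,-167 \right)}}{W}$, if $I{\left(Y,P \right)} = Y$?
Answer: $\frac{3753376}{8999} \approx 417.09$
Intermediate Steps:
$W = \frac{26997}{42652}$ ($W = \frac{26997}{41972 + 680} = \frac{26997}{42652} \approx 0.63296$)
$\frac{I{\left(264,-167 \right)}}{W} = \frac{264}{\frac{26997}{42652}} = 264 \cdot \frac{42652}{26997} = \frac{3753376}{8999}$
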